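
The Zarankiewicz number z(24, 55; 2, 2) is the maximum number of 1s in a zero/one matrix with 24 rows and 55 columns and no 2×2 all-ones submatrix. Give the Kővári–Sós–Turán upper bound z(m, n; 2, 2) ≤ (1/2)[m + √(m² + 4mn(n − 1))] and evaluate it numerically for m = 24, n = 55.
z(24, 55; 2, 2) ≤ (1/2)[24 + √(24² + 4·24·55·54)] = (1/2)[24 + √285696] = 279.2527

Kővári–Sós–Turán: let r_1, ..., r_24 be the row sums and z = Σ r_i the total number of 1s. Each pair of columns can share at most one row with both entries 1 (else a 2×2 all-ones block appears), so Σ_i C(r_i, 2) ≤ C(55, 2) = 1485. By convexity Σ_i C(r_i, 2) ≥ 24·C(z/24, 2) = z(z − 24)/(2·24), giving z² − 24z − 24·55·54 ≤ 0 and hence z ≤ (1/2)[24 + √(576 + 4·71280)] = (1/2)[24 + √285696] ≈ (1/2)(24 + 534.5054) = 279.2527.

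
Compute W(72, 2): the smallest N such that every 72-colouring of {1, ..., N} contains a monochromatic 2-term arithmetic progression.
W(72, 2) = 72 + 1 = 73

A 2-term AP is any pair of integers, so a monochromatic 2-AP exists iff some colour is used at least twice. With 72 colours, the colouring i ↦ i on {1, ..., 72} uses each colour once, avoiding any monochromatic pair, so W(72, 2) > 72. For {1, ..., 73}, pigeonhole forces two integers of the same colour, which form a monochromatic 2-AP. Hence W(72, 2) = 73.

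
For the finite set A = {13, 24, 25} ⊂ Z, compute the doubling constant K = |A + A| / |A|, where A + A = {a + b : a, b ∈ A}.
K = |A + A| / |A| = 6/3 = 2

Enumerate A + A = {a + b : a, b ∈ A}. With |A| = 3, there are |A|^2 = 9 ordered sum pairs; collecting distinct values, A + A = {26, 37, 38, 48, 49, 50}, so |A + A| = 6. Thus K = 6/3 = 2. For comparison, the minimum possible |A + A| over all 3-element sets is 2·3 − 1 = 5 (so min K = 5/3), attained only by arithmetic progressions.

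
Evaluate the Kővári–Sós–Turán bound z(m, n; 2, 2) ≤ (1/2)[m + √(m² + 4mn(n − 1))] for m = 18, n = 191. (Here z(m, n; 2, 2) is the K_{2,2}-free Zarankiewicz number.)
z(18, 191; 2, 2) ≤ (1/2)[18 + √(18² + 4·18·191·190)] = (1/2)[18 + √2613204] = 817.2704

Kővári–Sós–Turán: let r_1, ..., r_18 be the row sums and z = Σ r_i the total number of 1s. Each pair of columns can share at most one row with both entries 1 (else a 2×2 all-ones block appears), so Σ_i C(r_i, 2) ≤ C(191, 2) = 18145. By convexity Σ_i C(r_i, 2) ≥ 18·C(z/18, 2) = z(z − 18)/(2·18), giving z² − 18z − 18·191·190 ≤ 0 and hence z ≤ (1/2)[18 + √(324 + 4·653220)] = (1/2)[18 + √2613204] ≈ (1/2)(18 + 1616.5408) = 817.2704.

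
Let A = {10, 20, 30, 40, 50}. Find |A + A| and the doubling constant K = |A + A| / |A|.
K = |A + A| / |A| = 9/5

Enumerate A + A = {a + b : a, b ∈ A}. With |A| = 5, there are |A|^2 = 25 ordered sum pairs; collecting distinct values, A + A = {20, 30, 40, 50, 60, 70, 80, 90, 100}, so |A + A| = 9. Thus K = 9/5. Here |A + A| = 2|A| − 1 = 9, the minimum possible — so K = 9/5 is minimal, which holds iff A is an arithmetic progression.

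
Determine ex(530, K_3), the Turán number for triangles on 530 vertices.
ex(530, K_3) = ⌊530^2/4⌋ = 70225

Mantel (1907): a triangle-free graph on n vertices has at most ⌊n^2/4⌋ edges, with equality for the complete bipartite graph K_{⌊n/2⌋, ⌈n/2⌉}. For n = 530: ⌊530^2/4⌋ = ⌊280900/4⌋ = 70225. The extremal graph is K_{265, 265}, which has 265·265 = 70225 edges.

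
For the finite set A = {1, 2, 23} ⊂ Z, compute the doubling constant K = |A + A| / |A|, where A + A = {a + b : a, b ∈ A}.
K = |A + A| / |A| = 6/3 = 2

Enumerate A + A = {a + b : a, b ∈ A}. With |A| = 3, there are |A|^2 = 9 ordered sum pairs; collecting distinct values, A + A = {2, 3, 4, 24, 25, 46}, so |A + A| = 6. Thus K = 6/3 = 2. For comparison, the minimum possible |A + A| over all 3-element sets is 2·3 − 1 = 5 (so min K = 5/3), attained only by arithmetic progressions.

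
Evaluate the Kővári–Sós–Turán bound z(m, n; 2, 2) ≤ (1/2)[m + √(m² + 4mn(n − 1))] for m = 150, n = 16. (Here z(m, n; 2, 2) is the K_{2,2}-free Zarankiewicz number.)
z(150, 16; 2, 2) ≤ (1/2)[150 + √(150² + 4·150·16·15)] = (1/2)[150 + √166500] = 279.0221

Kővári–Sós–Turán: let r_1, ..., r_150 be the row sums and z = Σ r_i the total number of 1s. Each pair of columns can share at most one row with both entries 1 (else a 2×2 all-ones block appears), so Σ_i C(r_i, 2) ≤ C(16, 2) = 120. By convexity Σ_i C(r_i, 2) ≥ 150·C(z/150, 2) = z(z − 150)/(2·150), giving z² − 150z − 150·16·15 ≤ 0 and hence z ≤ (1/2)[150 + √(22500 + 4·36000)] = (1/2)[150 + √166500] ≈ (1/2)(150 + 408.0441) = 279.0221.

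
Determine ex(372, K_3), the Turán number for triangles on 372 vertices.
ex(372, K_3) = ⌊372^2/4⌋ = 34596

Mantel (1907): a triangle-free graph on n vertices has at most ⌊n^2/4⌋ edges, with equality for the complete bipartite graph K_{⌊n/2⌋, ⌈n/2⌉}. For n = 372: ⌊372^2/4⌋ = ⌊138384/4⌋ = 34596. The extremal graph is K_{186, 186}, which has 186·186 = 34596 edges.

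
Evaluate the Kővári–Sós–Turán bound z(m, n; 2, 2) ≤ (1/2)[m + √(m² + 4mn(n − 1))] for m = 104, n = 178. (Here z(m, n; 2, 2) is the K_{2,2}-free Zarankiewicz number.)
z(104, 178; 2, 2) ≤ (1/2)[104 + √(104² + 4·104·178·177)] = (1/2)[104 + √13117312] = 1862.8915

Kővári–Sós–Turán: let r_1, ..., r_104 be the row sums and z = Σ r_i the total number of 1s. Each pair of columns can share at most one row with both entries 1 (else a 2×2 all-ones block appears), so Σ_i C(r_i, 2) ≤ C(178, 2) = 15753. By convexity Σ_i C(r_i, 2) ≥ 104·C(z/104, 2) = z(z − 104)/(2·104), giving z² − 104z − 104·178·177 ≤ 0 and hence z ≤ (1/2)[104 + √(10816 + 4·3276624)] = (1/2)[104 + √13117312] ≈ (1/2)(104 + 3621.783) = 1862.8915.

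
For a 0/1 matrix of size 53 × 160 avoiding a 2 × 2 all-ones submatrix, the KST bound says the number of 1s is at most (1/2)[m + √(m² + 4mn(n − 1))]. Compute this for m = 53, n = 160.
z(53, 160; 2, 2) ≤ (1/2)[53 + √(53² + 4·53·160·159)] = (1/2)[53 + √5396089] = 1187.9742

Kővári–Sós–Turán: let r_1, ..., r_53 be the row sums and z = Σ r_i the total number of 1s. Each pair of columns can share at most one row with both entries 1 (else a 2×2 all-ones block appears), so Σ_i C(r_i, 2) ≤ C(160, 2) = 12720. By convexity Σ_i C(r_i, 2) ≥ 53·C(z/53, 2) = z(z − 53)/(2·53), giving z² − 53z − 53·160·159 ≤ 0 and hence z ≤ (1/2)[53 + √(2809 + 4·1348320)] = (1/2)[53 + √5396089] ≈ (1/2)(53 + 2322.9483) = 1187.9742.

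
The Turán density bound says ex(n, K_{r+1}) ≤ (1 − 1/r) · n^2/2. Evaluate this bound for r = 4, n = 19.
Turán density bound = (3/4) · 19^2/2 = 1083/8 ≈ 135.375

Turán's theorem: ex(n, K_{r+1}) is achieved by the complete r-partite Turán graph T(n, r) with parts as balanced as possible, and is at most (1 − 1/r) · n^2/2. For r = 4, n = 19: the density bound is (3/4) · 361/2 = 1083/8 ≈ 135.375. The integer-valued extremum is e(T(19, 4)) = 135, which is strictly less than the density bound 1083/8 since 4 ∤ 19 (the parts of T(19, 4) cannot all be equal).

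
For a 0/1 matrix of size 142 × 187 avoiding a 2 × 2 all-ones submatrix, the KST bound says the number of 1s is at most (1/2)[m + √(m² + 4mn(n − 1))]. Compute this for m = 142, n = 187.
z(142, 187; 2, 2) ≤ (1/2)[142 + √(142² + 4·142·187·186)] = (1/2)[142 + √19776340] = 2294.5299

Kővári–Sós–Turán: let r_1, ..., r_142 be the row sums and z = Σ r_i the total number of 1s. Each pair of columns can share at most one row with both entries 1 (else a 2×2 all-ones block appears), so Σ_i C(r_i, 2) ≤ C(187, 2) = 17391. By convexity Σ_i C(r_i, 2) ≥ 142·C(z/142, 2) = z(z − 142)/(2·142), giving z² − 142z − 142·187·186 ≤ 0 and hence z ≤ (1/2)[142 + √(20164 + 4·4939044)] = (1/2)[142 + √19776340] ≈ (1/2)(142 + 4447.0597) = 2294.5299.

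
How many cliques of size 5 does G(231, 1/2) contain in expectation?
E[# K_5] = C(231, 5) · (1/2)^C(5, 2) = 5247527901 / 2^10 ≈ 5124538.965820

For each 5-subset S of vertices (there are C(231, 5) = 5247527901 such S), let X_S = 1 if S induces a K_5 (all C(5, 2) = 10 edges present). Then P(X_S = 1) = (1/2)^10 = 1/1024. By linearity of expectation, E[# K_5] = C(231, 5) · (1/2)^10 = 5247527901 / 1024 ≈ 5124538.965820.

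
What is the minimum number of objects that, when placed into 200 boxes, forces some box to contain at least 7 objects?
n = (7 − 1)·200 + 1 = 1201

By the generalised pigeonhole principle, to guarantee some box contains ≥ r objects we need more than (r − 1) · k objects total. Threshold: n = (r − 1) · k + 1. With r = 7 and k = 200: n = 6 · 200 + 1 = 1200 + 1 = 1201. For n = 1200 = 6 · 200, we can put exactly 6 objects in every box, avoiding 7 in any single one — so 1201 is tight.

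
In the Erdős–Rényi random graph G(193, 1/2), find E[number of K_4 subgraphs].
E[# K_4] = C(193, 4) · (1/2)^C(4, 2) = 56031760 / 2^6 = 3501985/4 = 875496.25

For each 4-subset S of vertices (there are C(193, 4) = 56031760 such S), let X_S = 1 if S induces a K_4 (all C(4, 2) = 6 edges present). Then P(X_S = 1) = (1/2)^6 = 1/64. By linearity of expectation, E[# K_4] = C(193, 4) · (1/2)^6 = 56031760 / 64 = 3501985/4 = 875496.25.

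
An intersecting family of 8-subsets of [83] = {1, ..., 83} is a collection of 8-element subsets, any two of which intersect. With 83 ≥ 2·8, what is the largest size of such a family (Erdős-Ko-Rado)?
max |F| = C(82, 7) = 3801756816

Erdős-Ko-Rado (1961): when n ≥ 2k, max |F| = C(n−1, k−1). The bound is attained by the star {A : i ∈ A} for any fixed i ∈ [n]. Here C(83−1, 8−1) = C(82, 7) = 3801756816.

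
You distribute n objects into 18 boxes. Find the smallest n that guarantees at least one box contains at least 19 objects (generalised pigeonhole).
n = (19 − 1)·18 + 1 = 325

By the generalised pigeonhole principle, to guarantee some box contains ≥ r objects we need more than (r − 1) · k objects total. Threshold: n = (r − 1) · k + 1. With r = 19 and k = 18: n = 18 · 18 + 1 = 324 + 1 = 325. For n = 324 = 18 · 18, we can put exactly 18 objects in every box, avoiding 19 in any single one — so 325 is tight.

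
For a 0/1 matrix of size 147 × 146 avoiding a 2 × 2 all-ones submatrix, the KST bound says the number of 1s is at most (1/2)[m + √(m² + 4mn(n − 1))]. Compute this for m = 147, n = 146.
z(147, 146; 2, 2) ≤ (1/2)[147 + √(147² + 4·147·146·145)] = (1/2)[147 + √12469569] = 1839.1138

Kővári–Sós–Turán: let r_1, ..., r_147 be the row sums and z = Σ r_i the total number of 1s. Each pair of columns can share at most one row with both entries 1 (else a 2×2 all-ones block appears), so Σ_i C(r_i, 2) ≤ C(146, 2) = 10585. By convexity Σ_i C(r_i, 2) ≥ 147·C(z/147, 2) = z(z − 147)/(2·147), giving z² − 147z − 147·146·145 ≤ 0 and hence z ≤ (1/2)[147 + √(21609 + 4·3111990)] = (1/2)[147 + √12469569] ≈ (1/2)(147 + 3531.2277) = 1839.1138.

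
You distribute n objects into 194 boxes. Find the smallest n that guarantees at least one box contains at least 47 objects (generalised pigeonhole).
n = (47 − 1)·194 + 1 = 8925

By the generalised pigeonhole principle, to guarantee some box contains ≥ r objects we need more than (r − 1) · k objects total. Threshold: n = (r − 1) · k + 1. With r = 47 and k = 194: n = 46 · 194 + 1 = 8924 + 1 = 8925. For n = 8924 = 46 · 194, we can put exactly 46 objects in every box, avoiding 47 in any single one — so 8925 is tight.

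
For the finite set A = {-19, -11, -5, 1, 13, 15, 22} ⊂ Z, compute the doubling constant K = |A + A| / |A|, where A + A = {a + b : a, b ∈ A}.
K = |A + A| / |A| = 25/7

Enumerate A + A = {a + b : a, b ∈ A}. With |A| = 7, there are |A|^2 = 49 ordered sum pairs; collecting distinct values, A + A = {-38, -30, -24, -22, -18, -16, -10, -6, -4, 2, 3, 4, 8, 10, 11, 14, 16, 17, 23, 26, 28, 30, 35, 37, 44}, so |A + A| = 25. Thus K = 25/7. For comparison, the minimum possible |A + A| over all 7-element sets is 2·7 − 1 = 13 (so min K = 13/7), attained only by arithmetic progressions.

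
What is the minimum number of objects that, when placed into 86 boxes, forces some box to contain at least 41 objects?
n = (41 − 1)·86 + 1 = 3441

By the generalised pigeonhole principle, to guarantee some box contains ≥ r objects we need more than (r − 1) · k objects total. Threshold: n = (r − 1) · k + 1. With r = 41 and k = 86: n = 40 · 86 + 1 = 3440 + 1 = 3441. For n = 3440 = 40 · 86, we can put exactly 40 objects in every box, avoiding 41 in any single one — so 3441 is tight.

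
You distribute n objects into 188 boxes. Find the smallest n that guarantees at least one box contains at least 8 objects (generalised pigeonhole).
n = (8 − 1)·188 + 1 = 1317

By the generalised pigeonhole principle, to guarantee some box contains ≥ r objects we need more than (r − 1) · k objects total. Threshold: n = (r − 1) · k + 1. With r = 8 and k = 188: n = 7 · 188 + 1 = 1316 + 1 = 1317. For n = 1316 = 7 · 188, we can put exactly 7 objects in every box, avoiding 8 in any single one — so 1317 is tight.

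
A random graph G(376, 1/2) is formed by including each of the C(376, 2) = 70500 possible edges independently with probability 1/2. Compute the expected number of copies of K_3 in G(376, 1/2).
E[# K_3] = C(376, 3) · (1/2)^C(3, 2) = 8789000 / 2^3 = 1098625

For each 3-subset S of vertices (there are C(376, 3) = 8789000 such S), let X_S = 1 if S induces a K_3 (all C(3, 2) = 3 edges present). Then P(X_S = 1) = (1/2)^3 = 1/8. By linearity of expectation, E[# K_3] = C(376, 3) · (1/2)^3 = 8789000 / 8 = 1098625.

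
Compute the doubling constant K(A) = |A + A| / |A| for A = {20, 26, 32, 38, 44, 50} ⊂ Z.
K = |A + A| / |A| = 11/6

Enumerate A + A = {a + b : a, b ∈ A}. With |A| = 6, there are |A|^2 = 36 ordered sum pairs; collecting distinct values, A + A = {40, 46, 52, 58, 64, 70, 76, 82, 88, 94, 100}, so |A + A| = 11. Thus K = 11/6. Here |A + A| = 2|A| − 1 = 11, the minimum possible — so K = 11/6 is minimal, which holds iff A is an arithmetic progression.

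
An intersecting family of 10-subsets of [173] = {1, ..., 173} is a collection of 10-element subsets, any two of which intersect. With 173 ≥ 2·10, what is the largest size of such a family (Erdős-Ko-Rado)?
max |F| = C(172, 9) = 293466669659020

The Erdős-Ko-Rado theorem states: for n ≥ 2k, an intersecting family of k-subsets of an n-element set has size at most C(n − 1, k − 1), with equality for 'star' families {A ⊆ [n] : |A| = k, i ∈ A} (fix an element i). For n = 173, k = 10: C(172, 9) = 293466669659020.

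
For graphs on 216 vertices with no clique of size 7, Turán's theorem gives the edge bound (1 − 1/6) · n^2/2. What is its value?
Turán density bound = (5/6) · 216^2/2 = 19440

Turán's theorem: ex(n, K_{r+1}) is achieved by the complete r-partite Turán graph T(n, r) with parts as balanced as possible, and is at most (1 − 1/r) · n^2/2. For r = 6, n = 216: the density bound is (5/6) · 46656/2 = 19440. Since 6 ∣ 216, the Turán graph T(216, 6) has parts of equal size 36, and its edge count e(T(216, 6)) = 19440 attains the density bound exactly.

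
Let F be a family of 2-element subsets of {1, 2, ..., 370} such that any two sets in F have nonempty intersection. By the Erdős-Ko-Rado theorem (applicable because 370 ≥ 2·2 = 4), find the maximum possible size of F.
max |F| = C(369, 1) = 369

Erdős-Ko-Rado (1961): when n ≥ 2k, max |F| = C(n−1, k−1). The bound is attained by the star {A : i ∈ A} for any fixed i ∈ [n]. Here C(370−1, 2−1) = C(369, 1) = 369.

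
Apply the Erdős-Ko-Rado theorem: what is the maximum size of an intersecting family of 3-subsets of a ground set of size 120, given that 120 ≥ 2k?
max |F| = C(119, 2) = 7021

The Erdős-Ko-Rado theorem states: for n ≥ 2k, an intersecting family of k-subsets of an n-element set has size at most C(n − 1, k − 1), with equality for 'star' families {A ⊆ [n] : |A| = k, i ∈ A} (fix an element i). For n = 120, k = 3: C(119, 2) = 7021.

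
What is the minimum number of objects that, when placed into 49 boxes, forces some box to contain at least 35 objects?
n = (35 − 1)·49 + 1 = 1667

By the generalised pigeonhole principle, to guarantee some box contains ≥ r objects we need more than (r − 1) · k objects total. Threshold: n = (r − 1) · k + 1. With r = 35 and k = 49: n = 34 · 49 + 1 = 1666 + 1 = 1667. For n = 1666 = 34 · 49, we can put exactly 34 objects in every box, avoiding 35 in any single one — so 1667 is tight.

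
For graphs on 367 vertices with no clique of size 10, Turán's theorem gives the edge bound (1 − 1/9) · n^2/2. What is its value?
Turán density bound = (8/9) · 367^2/2 = 538756/9 ≈ 59861.7778

Turán's theorem: ex(n, K_{r+1}) is achieved by the complete r-partite Turán graph T(n, r) with parts as balanced as possible, and is at most (1 − 1/r) · n^2/2. For r = 9, n = 367: the density bound is (8/9) · 134689/2 = 538756/9 ≈ 59861.7778. The integer-valued extremum is e(T(367, 9)) = 59861, which is strictly less than the density bound 538756/9 since 9 ∤ 367 (the parts of T(367, 9) cannot all be equal).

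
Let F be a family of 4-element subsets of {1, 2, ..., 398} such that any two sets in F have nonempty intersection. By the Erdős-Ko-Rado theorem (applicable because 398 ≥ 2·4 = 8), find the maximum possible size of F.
max |F| = C(397, 3) = 10349790

Erdős-Ko-Rado (1961): when n ≥ 2k, max |F| = C(n−1, k−1). The bound is attained by the star {A : i ∈ A} for any fixed i ∈ [n]. Here C(398−1, 4−1) = C(397, 3) = 10349790.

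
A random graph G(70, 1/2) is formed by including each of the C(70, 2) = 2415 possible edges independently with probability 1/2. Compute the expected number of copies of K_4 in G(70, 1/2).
E[# K_4] = C(70, 4) · (1/2)^C(4, 2) = 916895 / 2^6 = 14326.484375

For each 4-subset S of vertices (there are C(70, 4) = 916895 such S), let X_S = 1 if S induces a K_4 (all C(4, 2) = 6 edges present). Then P(X_S = 1) = (1/2)^6 = 1/64. By linearity of expectation, E[# K_4] = C(70, 4) · (1/2)^6 = 916895 / 64 = 14326.484375.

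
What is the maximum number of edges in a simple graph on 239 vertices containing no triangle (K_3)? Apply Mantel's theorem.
ex(239, K_3) = ⌊239^2/4⌋ = 14280

Mantel (1907): a triangle-free graph on n vertices has at most ⌊n^2/4⌋ edges, with equality for the complete bipartite graph K_{⌊n/2⌋, ⌈n/2⌉}. For n = 239: ⌊239^2/4⌋ = ⌊57121/4⌋ = 14280. The extremal graph is K_{119, 120}, which has 119·120 = 14280 edges.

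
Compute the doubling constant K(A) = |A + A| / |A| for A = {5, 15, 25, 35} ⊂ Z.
K = |A + A| / |A| = 7/4

Enumerate A + A = {a + b : a, b ∈ A}. With |A| = 4, there are |A|^2 = 16 ordered sum pairs; collecting distinct values, A + A = {10, 20, 30, 40, 50, 60, 70}, so |A + A| = 7. Thus K = 7/4. Here |A + A| = 2|A| − 1 = 7, the minimum possible — so K = 7/4 is minimal, which holds iff A is an arithmetic progression.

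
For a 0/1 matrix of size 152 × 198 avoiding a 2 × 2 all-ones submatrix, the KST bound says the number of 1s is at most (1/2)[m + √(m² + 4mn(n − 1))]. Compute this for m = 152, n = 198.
z(152, 198; 2, 2) ≤ (1/2)[152 + √(152² + 4·152·198·197)] = (1/2)[152 + √23738752] = 2512.1215

Kővári–Sós–Turán: let r_1, ..., r_152 be the row sums and z = Σ r_i the total number of 1s. Each pair of columns can share at most one row with both entries 1 (else a 2×2 all-ones block appears), so Σ_i C(r_i, 2) ≤ C(198, 2) = 19503. By convexity Σ_i C(r_i, 2) ≥ 152·C(z/152, 2) = z(z − 152)/(2·152), giving z² − 152z − 152·198·197 ≤ 0 and hence z ≤ (1/2)[152 + √(23104 + 4·5928912)] = (1/2)[152 + √23738752] ≈ (1/2)(152 + 4872.243) = 2512.1215.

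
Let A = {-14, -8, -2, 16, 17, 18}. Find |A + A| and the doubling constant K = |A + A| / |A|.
K = |A + A| / |A| = 19/6

Enumerate A + A = {a + b : a, b ∈ A}. With |A| = 6, there are |A|^2 = 36 ordered sum pairs; collecting distinct values, A + A = {-28, -22, -16, -10, -4, 2, 3, 4, 8, 9, 10, 14, 15, 16, 32, 33, 34, 35, 36}, so |A + A| = 19. Thus K = 19/6. For comparison, the minimum possible |A + A| over all 6-element sets is 2·6 − 1 = 11 (so min K = 11/6), attained only by arithmetic progressions.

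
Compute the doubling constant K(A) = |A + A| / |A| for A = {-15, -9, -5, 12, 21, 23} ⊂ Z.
K = |A + A| / |A| = 21/6 = 7/2

Enumerate A + A = {a + b : a, b ∈ A}. With |A| = 6, there are |A|^2 = 36 ordered sum pairs; collecting distinct values, A + A = {-30, -24, -20, -18, -14, -10, -3, 3, 6, 7, 8, 12, 14, 16, 18, 24, 33, 35, 42, 44, 46}, so |A + A| = 21. Thus K = 21/6 = 7/2. For comparison, the minimum possible |A + A| over all 6-element sets is 2·6 − 1 = 11 (so min K = 11/6), attained only by arithmetic progressions.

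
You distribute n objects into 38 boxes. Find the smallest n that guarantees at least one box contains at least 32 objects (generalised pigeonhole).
n = (32 − 1)·38 + 1 = 1179

By the generalised pigeonhole principle, to guarantee some box contains ≥ r objects we need more than (r − 1) · k objects total. Threshold: n = (r − 1) · k + 1. With r = 32 and k = 38: n = 31 · 38 + 1 = 1178 + 1 = 1179. For n = 1178 = 31 · 38, we can put exactly 31 objects in every box, avoiding 32 in any single one — so 1179 is tight.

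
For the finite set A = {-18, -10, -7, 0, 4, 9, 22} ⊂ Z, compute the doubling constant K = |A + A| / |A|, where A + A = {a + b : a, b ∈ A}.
K = |A + A| / |A| = 26/7

Enumerate A + A = {a + b : a, b ∈ A}. With |A| = 7, there are |A|^2 = 49 ordered sum pairs; collecting distinct values, A + A = {-36, -28, -25, -20, -18, -17, -14, -10, -9, -7, -6, -3, -1, 0, 2, 4, 8, 9, 12, 13, 15, 18, 22, 26, 31, 44}, so |A + A| = 26. Thus K = 26/7. For comparison, the minimum possible |A + A| over all 7-element sets is 2·7 − 1 = 13 (so min K = 13/7), attained only by arithmetic progressions.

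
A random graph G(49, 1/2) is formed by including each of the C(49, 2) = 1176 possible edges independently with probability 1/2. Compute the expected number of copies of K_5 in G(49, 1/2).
E[# K_5] = C(49, 5) · (1/2)^C(5, 2) = 1906884 / 2^10 = 476721/256 ≈ 1862.191406

For each 5-subset S of vertices (there are C(49, 5) = 1906884 such S), let X_S = 1 if S induces a K_5 (all C(5, 2) = 10 edges present). Then P(X_S = 1) = (1/2)^10 = 1/1024. By linearity of expectation, E[# K_5] = C(49, 5) · (1/2)^10 = 1906884 / 1024 = 476721/256 ≈ 1862.191406.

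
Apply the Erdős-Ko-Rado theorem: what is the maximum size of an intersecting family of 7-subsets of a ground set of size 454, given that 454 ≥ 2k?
max |F| = C(453, 6) = 11609607868320

The Erdős-Ko-Rado theorem states: for n ≥ 2k, an intersecting family of k-subsets of an n-element set has size at most C(n − 1, k − 1), with equality for 'star' families {A ⊆ [n] : |A| = k, i ∈ A} (fix an element i). For n = 454, k = 7: C(453, 6) = 11609607868320.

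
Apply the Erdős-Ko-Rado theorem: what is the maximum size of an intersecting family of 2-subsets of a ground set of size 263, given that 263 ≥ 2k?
max |F| = C(262, 1) = 262

Erdős-Ko-Rado (1961): when n ≥ 2k, max |F| = C(n−1, k−1). The bound is attained by the star {A : i ∈ A} for any fixed i ∈ [n]. Here C(263−1, 2−1) = C(262, 1) = 262.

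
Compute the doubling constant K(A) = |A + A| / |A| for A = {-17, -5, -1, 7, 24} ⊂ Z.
K = |A + A| / |A| = 14/5

Enumerate A + A = {a + b : a, b ∈ A}. With |A| = 5, there are |A|^2 = 25 ordered sum pairs; collecting distinct values, A + A = {-34, -22, -18, -10, -6, -2, 2, 6, 7, 14, 19, 23, 31, 48}, so |A + A| = 14. Thus K = 14/5. For comparison, the minimum possible |A + A| over all 5-element sets is 2·5 − 1 = 9 (so min K = 9/5), attained only by arithmetic progressions.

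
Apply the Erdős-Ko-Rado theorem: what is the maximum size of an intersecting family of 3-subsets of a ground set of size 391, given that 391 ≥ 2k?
max |F| = C(390, 2) = 75855

The Erdős-Ko-Rado theorem states: for n ≥ 2k, an intersecting family of k-subsets of an n-element set has size at most C(n − 1, k − 1), with equality for 'star' families {A ⊆ [n] : |A| = k, i ∈ A} (fix an element i). For n = 391, k = 3: C(390, 2) = 75855.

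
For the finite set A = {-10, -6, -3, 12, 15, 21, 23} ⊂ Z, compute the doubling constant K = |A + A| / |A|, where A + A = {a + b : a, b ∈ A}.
K = |A + A| / |A| = 27/7

Enumerate A + A = {a + b : a, b ∈ A}. With |A| = 7, there are |A|^2 = 49 ordered sum pairs; collecting distinct values, A + A = {-20, -16, -13, -12, -9, -6, 2, 5, 6, 9, 11, 12, 13, 15, 17, 18, 20, 24, 27, 30, 33, 35, 36, 38, 42, 44, 46}, so |A + A| = 27. Thus K = 27/7. For comparison, the minimum possible |A + A| over all 7-element sets is 2·7 − 1 = 13 (so min K = 13/7), attained only by arithmetic progressions.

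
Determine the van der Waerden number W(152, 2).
W(152, 2) = 152 + 1 = 153

A 2-term AP is any pair of integers, so a monochromatic 2-AP exists iff some colour is used at least twice. With 152 colours, the colouring i ↦ i on {1, ..., 152} uses each colour once, avoiding any monochromatic pair, so W(152, 2) > 152. For {1, ..., 153}, pigeonhole forces two integers of the same colour, which form a monochromatic 2-AP. Hence W(152, 2) = 153.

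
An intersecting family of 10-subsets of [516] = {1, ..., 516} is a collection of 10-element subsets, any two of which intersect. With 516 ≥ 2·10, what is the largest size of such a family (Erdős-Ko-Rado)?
max |F| = C(515, 9) = 6545987496616226880

Erdős-Ko-Rado (1961): when n ≥ 2k, max |F| = C(n−1, k−1). The bound is attained by the star {A : i ∈ A} for any fixed i ∈ [n]. Here C(516−1, 10−1) = C(515, 9) = 6545987496616226880.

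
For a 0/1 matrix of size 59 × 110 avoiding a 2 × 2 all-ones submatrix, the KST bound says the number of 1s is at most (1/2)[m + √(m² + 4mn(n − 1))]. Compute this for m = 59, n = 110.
z(59, 110; 2, 2) ≤ (1/2)[59 + √(59² + 4·59·110·109)] = (1/2)[59 + √2833121] = 871.0939

Kővári–Sós–Turán: let r_1, ..., r_59 be the row sums and z = Σ r_i the total number of 1s. Each pair of columns can share at most one row with both entries 1 (else a 2×2 all-ones block appears), so Σ_i C(r_i, 2) ≤ C(110, 2) = 5995. By convexity Σ_i C(r_i, 2) ≥ 59·C(z/59, 2) = z(z − 59)/(2·59), giving z² − 59z − 59·110·109 ≤ 0 and hence z ≤ (1/2)[59 + √(3481 + 4·707410)] = (1/2)[59 + √2833121] ≈ (1/2)(59 + 1683.1877) = 871.0939.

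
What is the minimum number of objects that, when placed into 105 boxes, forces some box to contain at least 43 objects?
n = (43 − 1)·105 + 1 = 4411

By the generalised pigeonhole principle, to guarantee some box contains ≥ r objects we need more than (r − 1) · k objects total. Threshold: n = (r − 1) · k + 1. With r = 43 and k = 105: n = 42 · 105 + 1 = 4410 + 1 = 4411. For n = 4410 = 42 · 105, we can put exactly 42 objects in every box, avoiding 43 in any single one — so 4411 is tight.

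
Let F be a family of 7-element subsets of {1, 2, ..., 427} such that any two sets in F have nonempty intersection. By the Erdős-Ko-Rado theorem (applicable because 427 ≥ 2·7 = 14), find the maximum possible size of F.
max |F| = C(426, 6) = 8012477140410

Erdős-Ko-Rado (1961): when n ≥ 2k, max |F| = C(n−1, k−1). The bound is attained by the star {A : i ∈ A} for any fixed i ∈ [n]. Here C(427−1, 7−1) = C(426, 6) = 8012477140410.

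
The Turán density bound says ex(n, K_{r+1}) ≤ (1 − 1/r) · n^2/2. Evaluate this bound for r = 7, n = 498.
Turán density bound = (6/7) · 498^2/2 = 744012/7 ≈ 106287.4286

Turán's theorem: ex(n, K_{r+1}) is achieved by the complete r-partite Turán graph T(n, r) with parts as balanced as possible, and is at most (1 − 1/r) · n^2/2. For r = 7, n = 498: the density bound is (6/7) · 248004/2 = 744012/7 ≈ 106287.4286. The integer-valued extremum is e(T(498, 7)) = 106287, which is strictly less than the density bound 744012/7 since 7 ∤ 498 (the parts of T(498, 7) cannot all be equal).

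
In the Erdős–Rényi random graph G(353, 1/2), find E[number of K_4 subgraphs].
E[# K_4] = C(353, 4) · (1/2)^C(4, 2) = 636035400 / 2^6 = 79504425/8 = 9938053.125

For each 4-subset S of vertices (there are C(353, 4) = 636035400 such S), let X_S = 1 if S induces a K_4 (all C(4, 2) = 6 edges present). Then P(X_S = 1) = (1/2)^6 = 1/64. By linearity of expectation, E[# K_4] = C(353, 4) · (1/2)^6 = 636035400 / 64 = 79504425/8 = 9938053.125.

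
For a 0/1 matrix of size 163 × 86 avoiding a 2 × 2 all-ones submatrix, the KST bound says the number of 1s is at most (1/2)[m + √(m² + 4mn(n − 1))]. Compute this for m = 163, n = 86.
z(163, 86; 2, 2) ≤ (1/2)[163 + √(163² + 4·163·86·85)] = (1/2)[163 + √4792689] = 1176.1105

Kővári–Sós–Turán: let r_1, ..., r_163 be the row sums and z = Σ r_i the total number of 1s. Each pair of columns can share at most one row with both entries 1 (else a 2×2 all-ones block appears), so Σ_i C(r_i, 2) ≤ C(86, 2) = 3655. By convexity Σ_i C(r_i, 2) ≥ 163·C(z/163, 2) = z(z − 163)/(2·163), giving z² − 163z − 163·86·85 ≤ 0 and hence z ≤ (1/2)[163 + √(26569 + 4·1191530)] = (1/2)[163 + √4792689] ≈ (1/2)(163 + 2189.2211) = 1176.1105.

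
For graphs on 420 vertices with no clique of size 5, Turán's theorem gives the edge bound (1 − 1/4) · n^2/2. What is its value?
Turán density bound = (3/4) · 420^2/2 = 66150

Turán's theorem: ex(n, K_{r+1}) is achieved by the complete r-partite Turán graph T(n, r) with parts as balanced as possible, and is at most (1 − 1/r) · n^2/2. For r = 4, n = 420: the density bound is (3/4) · 176400/2 = 66150. Since 4 ∣ 420, the Turán graph T(420, 4) has parts of equal size 105, and its edge count e(T(420, 4)) = 66150 attains the density bound exactly.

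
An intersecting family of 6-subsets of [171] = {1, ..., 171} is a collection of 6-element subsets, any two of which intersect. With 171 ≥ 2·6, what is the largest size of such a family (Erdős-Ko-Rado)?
max |F| = C(170, 5) = 1115034284

Erdős-Ko-Rado (1961): when n ≥ 2k, max |F| = C(n−1, k−1). The bound is attained by the star {A : i ∈ A} for any fixed i ∈ [n]. Here C(171−1, 6−1) = C(170, 5) = 1115034284.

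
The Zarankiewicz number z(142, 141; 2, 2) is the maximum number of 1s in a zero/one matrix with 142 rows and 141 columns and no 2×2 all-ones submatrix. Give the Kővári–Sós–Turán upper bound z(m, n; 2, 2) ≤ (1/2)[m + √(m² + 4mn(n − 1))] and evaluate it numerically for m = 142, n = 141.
z(142, 141; 2, 2) ≤ (1/2)[142 + √(142² + 4·142·141·140)] = (1/2)[142 + √11232484] = 1746.7449

Kővári–Sós–Turán: let r_1, ..., r_142 be the row sums and z = Σ r_i the total number of 1s. Each pair of columns can share at most one row with both entries 1 (else a 2×2 all-ones block appears), so Σ_i C(r_i, 2) ≤ C(141, 2) = 9870. By convexity Σ_i C(r_i, 2) ≥ 142·C(z/142, 2) = z(z − 142)/(2·142), giving z² − 142z − 142·141·140 ≤ 0 and hence z ≤ (1/2)[142 + √(20164 + 4·2803080)] = (1/2)[142 + √11232484] ≈ (1/2)(142 + 3351.4898) = 1746.7449.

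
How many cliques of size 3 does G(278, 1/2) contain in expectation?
E[# K_3] = C(278, 3) · (1/2)^C(3, 2) = 3542276 / 2^3 = 885569/2 = 442784.5

For each 3-subset S of vertices (there are C(278, 3) = 3542276 such S), let X_S = 1 if S induces a K_3 (all C(3, 2) = 3 edges present). Then P(X_S = 1) = (1/2)^3 = 1/8. By linearity of expectation, E[# K_3] = C(278, 3) · (1/2)^3 = 3542276 / 8 = 885569/2 = 442784.5.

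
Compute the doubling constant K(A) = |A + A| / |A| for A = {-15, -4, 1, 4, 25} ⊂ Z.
K = |A + A| / |A| = 15/5 = 3

Enumerate A + A = {a + b : a, b ∈ A}. With |A| = 5, there are |A|^2 = 25 ordered sum pairs; collecting distinct values, A + A = {-30, -19, -14, -11, -8, -3, 0, 2, 5, 8, 10, 21, 26, 29, 50}, so |A + A| = 15. Thus K = 15/5 = 3. For comparison, the minimum possible |A + A| over all 5-element sets is 2·5 − 1 = 9 (so min K = 9/5), attained only by arithmetic progressions.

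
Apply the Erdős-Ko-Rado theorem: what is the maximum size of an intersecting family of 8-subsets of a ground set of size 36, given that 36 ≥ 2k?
max |F| = C(35, 7) = 6724520

Erdős-Ko-Rado (1961): when n ≥ 2k, max |F| = C(n−1, k−1). The bound is attained by the star {A : i ∈ A} for any fixed i ∈ [n]. Here C(36−1, 8−1) = C(35, 7) = 6724520.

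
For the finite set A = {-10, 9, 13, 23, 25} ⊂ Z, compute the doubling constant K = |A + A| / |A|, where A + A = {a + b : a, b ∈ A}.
K = |A + A| / |A| = 15/5 = 3

Enumerate A + A = {a + b : a, b ∈ A}. With |A| = 5, there are |A|^2 = 25 ordered sum pairs; collecting distinct values, A + A = {-20, -1, 3, 13, 15, 18, 22, 26, 32, 34, 36, 38, 46, 48, 50}, so |A + A| = 15. Thus K = 15/5 = 3. For comparison, the minimum possible |A + A| over all 5-element sets is 2·5 − 1 = 9 (so min K = 9/5), attained only by arithmetic progressions.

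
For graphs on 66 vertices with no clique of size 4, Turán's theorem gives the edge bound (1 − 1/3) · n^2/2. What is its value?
Turán density bound = (2/3) · 66^2/2 = 1452

Turán's theorem: ex(n, K_{r+1}) is achieved by the complete r-partite Turán graph T(n, r) with parts as balanced as possible, and is at most (1 − 1/r) · n^2/2. For r = 3, n = 66: the density bound is (2/3) · 4356/2 = 1452. Since 3 ∣ 66, the Turán graph T(66, 3) has parts of equal size 22, and its edge count e(T(66, 3)) = 1452 attains the density bound exactly.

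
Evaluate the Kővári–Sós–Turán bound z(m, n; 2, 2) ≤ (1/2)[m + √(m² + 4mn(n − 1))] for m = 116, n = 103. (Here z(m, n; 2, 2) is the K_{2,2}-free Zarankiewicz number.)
z(116, 103; 2, 2) ≤ (1/2)[116 + √(116² + 4·116·103·102)] = (1/2)[116 + √4888240] = 1163.4682

Kővári–Sós–Turán: let r_1, ..., r_116 be the row sums and z = Σ r_i the total number of 1s. Each pair of columns can share at most one row with both entries 1 (else a 2×2 all-ones block appears), so Σ_i C(r_i, 2) ≤ C(103, 2) = 5253. By convexity Σ_i C(r_i, 2) ≥ 116·C(z/116, 2) = z(z − 116)/(2·116), giving z² − 116z − 116·103·102 ≤ 0 and hence z ≤ (1/2)[116 + √(13456 + 4·1218696)] = (1/2)[116 + √4888240] ≈ (1/2)(116 + 2210.9365) = 1163.4682.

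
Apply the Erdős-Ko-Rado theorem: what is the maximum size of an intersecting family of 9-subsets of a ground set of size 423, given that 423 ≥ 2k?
max |F| = C(422, 8) = 23334102475589620

The Erdős-Ko-Rado theorem states: for n ≥ 2k, an intersecting family of k-subsets of an n-element set has size at most C(n − 1, k − 1), with equality for 'star' families {A ⊆ [n] : |A| = k, i ∈ A} (fix an element i). For n = 423, k = 9: C(422, 8) = 23334102475589620.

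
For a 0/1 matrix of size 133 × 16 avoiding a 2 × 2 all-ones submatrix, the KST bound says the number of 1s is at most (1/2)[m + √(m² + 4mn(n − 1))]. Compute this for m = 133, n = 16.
z(133, 16; 2, 2) ≤ (1/2)[133 + √(133² + 4·133·16·15)] = (1/2)[133 + √145369] = 257.1364

Kővári–Sós–Turán: let r_1, ..., r_133 be the row sums and z = Σ r_i the total number of 1s. Each pair of columns can share at most one row with both entries 1 (else a 2×2 all-ones block appears), so Σ_i C(r_i, 2) ≤ C(16, 2) = 120. By convexity Σ_i C(r_i, 2) ≥ 133·C(z/133, 2) = z(z − 133)/(2·133), giving z² − 133z − 133·16·15 ≤ 0 and hence z ≤ (1/2)[133 + √(17689 + 4·31920)] = (1/2)[133 + √145369] ≈ (1/2)(133 + 381.2729) = 257.1364.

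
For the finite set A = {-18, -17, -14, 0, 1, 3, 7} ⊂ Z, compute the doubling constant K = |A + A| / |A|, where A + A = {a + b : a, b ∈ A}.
K = |A + A| / |A| = 25/7

Enumerate A + A = {a + b : a, b ∈ A}. With |A| = 7, there are |A|^2 = 49 ordered sum pairs; collecting distinct values, A + A = {-36, -35, -34, -32, -31, -28, -18, -17, -16, -15, -14, -13, -11, -10, -7, 0, 1, 2, 3, 4, 6, 7, 8, 10, 14}, so |A + A| = 25. Thus K = 25/7. For comparison, the minimum possible |A + A| over all 7-element sets is 2·7 − 1 = 13 (so min K = 13/7), attained only by arithmetic progressions.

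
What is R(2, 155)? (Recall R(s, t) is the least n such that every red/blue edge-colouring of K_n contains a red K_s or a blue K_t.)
R(2, 155) = 155

R(2, k) = k for all k ≥ 2: in a 2-colouring of K_k, either some edge is red (a red K_2) or all edges are blue (a blue K_k). And K_{154} coloured all-blue has no blue K_155, so R(2, 155) > 154. Hence R(2, 155) = 155.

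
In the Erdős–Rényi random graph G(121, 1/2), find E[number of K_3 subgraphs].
E[# K_3] = C(121, 3) · (1/2)^C(3, 2) = 287980 / 2^3 = 71995/2 = 35997.5

For each 3-subset S of vertices (there are C(121, 3) = 287980 such S), let X_S = 1 if S induces a K_3 (all C(3, 2) = 3 edges present). Then P(X_S = 1) = (1/2)^3 = 1/8. By linearity of expectation, E[# K_3] = C(121, 3) · (1/2)^3 = 287980 / 8 = 71995/2 = 35997.5.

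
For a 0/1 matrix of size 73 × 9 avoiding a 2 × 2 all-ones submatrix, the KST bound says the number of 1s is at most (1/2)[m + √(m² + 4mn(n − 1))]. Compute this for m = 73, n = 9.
z(73, 9; 2, 2) ≤ (1/2)[73 + √(73² + 4·73·9·8)] = (1/2)[73 + √26353] = 117.668

Kővári–Sós–Turán: let r_1, ..., r_73 be the row sums and z = Σ r_i the total number of 1s. Each pair of columns can share at most one row with both entries 1 (else a 2×2 all-ones block appears), so Σ_i C(r_i, 2) ≤ C(9, 2) = 36. By convexity Σ_i C(r_i, 2) ≥ 73·C(z/73, 2) = z(z − 73)/(2·73), giving z² − 73z − 73·9·8 ≤ 0 and hence z ≤ (1/2)[73 + √(5329 + 4·5256)] = (1/2)[73 + √26353] ≈ (1/2)(73 + 162.3361) = 117.668.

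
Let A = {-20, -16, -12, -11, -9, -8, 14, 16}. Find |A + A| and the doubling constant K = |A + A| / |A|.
K = |A + A| / |A| = 31/8

Enumerate A + A = {a + b : a, b ∈ A}. With |A| = 8, there are |A|^2 = 64 ordered sum pairs; collecting distinct values, A + A = {-40, -36, -32, -31, -29, -28, -27, -25, -24, -23, -22, -21, -20, -19, -18, -17, -16, -6, -4, -2, 0, 2, 3, 4, 5, 6, 7, 8, 28, 30, 32}, so |A + A| = 31. Thus K = 31/8. For comparison, the minimum possible |A + A| over all 8-element sets is 2·8 − 1 = 15 (so min K = 15/8), attained only by arithmetic progressions.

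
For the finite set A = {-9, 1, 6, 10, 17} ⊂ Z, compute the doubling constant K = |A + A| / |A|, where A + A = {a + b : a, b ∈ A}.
K = |A + A| / |A| = 15/5 = 3

Enumerate A + A = {a + b : a, b ∈ A}. With |A| = 5, there are |A|^2 = 25 ordered sum pairs; collecting distinct values, A + A = {-18, -8, -3, 1, 2, 7, 8, 11, 12, 16, 18, 20, 23, 27, 34}, so |A + A| = 15. Thus K = 15/5 = 3. For comparison, the minimum possible |A + A| over all 5-element sets is 2·5 − 1 = 9 (so min K = 9/5), attained only by arithmetic progressions.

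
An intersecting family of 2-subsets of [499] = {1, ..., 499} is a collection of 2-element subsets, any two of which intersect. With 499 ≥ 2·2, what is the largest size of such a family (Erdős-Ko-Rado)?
max |F| = C(498, 1) = 498

The Erdős-Ko-Rado theorem states: for n ≥ 2k, an intersecting family of k-subsets of an n-element set has size at most C(n − 1, k − 1), with equality for 'star' families {A ⊆ [n] : |A| = k, i ∈ A} (fix an element i). For n = 499, k = 2: C(498, 1) = 498.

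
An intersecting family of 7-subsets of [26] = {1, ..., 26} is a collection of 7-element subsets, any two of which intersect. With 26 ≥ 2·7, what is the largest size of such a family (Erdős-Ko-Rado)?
max |F| = C(25, 6) = 177100

Erdős-Ko-Rado (1961): when n ≥ 2k, max |F| = C(n−1, k−1). The bound is attained by the star {A : i ∈ A} for any fixed i ∈ [n]. Here C(26−1, 7−1) = C(25, 6) = 177100.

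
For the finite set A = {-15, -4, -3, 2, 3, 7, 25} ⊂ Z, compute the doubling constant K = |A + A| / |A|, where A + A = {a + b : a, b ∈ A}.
K = |A + A| / |A| = 24/7

Enumerate A + A = {a + b : a, b ∈ A}. With |A| = 7, there are |A|^2 = 49 ordered sum pairs; collecting distinct values, A + A = {-30, -19, -18, -13, -12, -8, -7, -6, -2, -1, 0, 3, 4, 5, 6, 9, 10, 14, 21, 22, 27, 28, 32, 50}, so |A + A| = 24. Thus K = 24/7. For comparison, the minimum possible |A + A| over all 7-element sets is 2·7 − 1 = 13 (so min K = 13/7), attained only by arithmetic progressions.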